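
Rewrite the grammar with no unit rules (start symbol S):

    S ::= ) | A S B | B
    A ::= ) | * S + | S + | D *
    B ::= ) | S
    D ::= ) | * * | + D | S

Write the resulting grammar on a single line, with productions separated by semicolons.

Unit pairs: B ⇒* {S}; D ⇒* {B, S}; S ⇒* {B}.
For every A with A ⇒* B via unit rules, add B's non-unit alternatives to A; then delete every rule of the form X → Y.

S ::= ) | A S B; A ::= ) | * S + | S + | D *; B ::= ) | A S B; D ::= ) | A S B | * * | + D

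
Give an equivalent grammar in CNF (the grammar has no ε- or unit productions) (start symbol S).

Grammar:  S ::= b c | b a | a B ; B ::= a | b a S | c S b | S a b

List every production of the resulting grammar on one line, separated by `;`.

S ::= X1 X2 | X1 X3 | X3 B; B ::= a | X1 Y1 | X2 Y2 | S Y3; X1 ::= b; X2 ::= c; X3 ::= a; Y1 ::= X3 S; Y2 ::= S X1; Y3 ::= X3 X1

Introduce a nonterminal for each terminal appearing in a rule of length ≥ 2: X1 → b, X2 → c, X3 → a.
Binarize each right-hand side of length ≥ 3 by chaining fresh nonterminals (Y1, Y2, …): affected rules were B → X1 X3 S; B → X2 S X1; B → S X3 X1.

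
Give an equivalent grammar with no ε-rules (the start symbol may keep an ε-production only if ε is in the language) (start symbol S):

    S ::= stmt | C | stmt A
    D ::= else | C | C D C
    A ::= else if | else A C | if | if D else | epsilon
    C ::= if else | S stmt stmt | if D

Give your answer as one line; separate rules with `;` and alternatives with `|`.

Nullable set = {A}.
ε ∉ L(G), so no ε-production is kept.
Expand every rule over subsets of its nullable positions: A → else A C gives else A C | else C.

S ::= stmt | C | stmt A; D ::= else | C | C D C; A ::= else if | else A C | else C | if | if D else; C ::= if else | S stmt stmt | if D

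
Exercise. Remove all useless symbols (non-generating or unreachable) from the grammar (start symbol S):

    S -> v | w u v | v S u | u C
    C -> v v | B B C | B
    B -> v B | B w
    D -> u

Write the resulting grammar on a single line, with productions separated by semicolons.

Generating nonterminals: {C, D, S}.
Reachable from S after that: {C, S}.
Removed useless symbols: {B, D} and every production mentioning them.

S -> v | w u v | v S u | u C; C -> v v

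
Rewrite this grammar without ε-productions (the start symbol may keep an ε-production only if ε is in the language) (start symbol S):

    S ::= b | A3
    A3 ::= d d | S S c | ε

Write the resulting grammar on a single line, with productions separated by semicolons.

S ::= b | A3 | ε; A3 ::= d d | S S c | S c | c

Nullable nonterminals: {A3, S}.
ε ∈ L(G) since S is nullable, so keep S → ε.
Expand every rule over subsets of its nullable positions: A3 → S S c gives S S c | S c | c.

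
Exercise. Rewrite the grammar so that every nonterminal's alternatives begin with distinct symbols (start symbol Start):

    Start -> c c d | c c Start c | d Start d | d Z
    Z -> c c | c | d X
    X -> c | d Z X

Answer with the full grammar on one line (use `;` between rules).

Start -> c c Start1 | d Start2; Z -> d X | c Z1; X -> c | d Z X; Start1 -> d | Start c; Start2 -> Start d | Z; Z1 -> c | ε

Start has alternatives sharing prefix 'c c': factor to Start → c c Start1 with Start1 → d | Start c.
Start has alternatives sharing prefix 'd': factor to Start → d Start2 with Start2 → Start d | Z.
Z has alternatives sharing prefix 'c': factor to Z → c Z1 with Z1 → c | ε.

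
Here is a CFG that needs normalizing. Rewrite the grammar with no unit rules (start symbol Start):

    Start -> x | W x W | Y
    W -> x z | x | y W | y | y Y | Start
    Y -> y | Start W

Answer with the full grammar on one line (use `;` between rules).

Start -> x | W x W | y | Start W; W -> x | W x W | y | Start W | x z | y W | y Y; Y -> y | Start W

Unit pairs: Start ⇒* {Y}; W ⇒* {Start, Y}.
For each unit pair (A, B), copy every non-unit production of B to A, then drop all unit productions.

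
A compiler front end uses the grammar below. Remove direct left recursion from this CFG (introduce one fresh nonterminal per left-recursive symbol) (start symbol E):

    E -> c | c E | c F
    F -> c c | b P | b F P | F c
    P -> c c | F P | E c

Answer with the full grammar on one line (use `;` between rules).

Left recursion appears on F.
For F: α = {c}, β = {c c, b P, b F P}. Rewrite as F → β F' and F' → α F' | ε.

E -> c | c E | c F; F -> c c F' | b P F' | b F P F'; P -> c c | F P | E c; F' -> c F' | epsilon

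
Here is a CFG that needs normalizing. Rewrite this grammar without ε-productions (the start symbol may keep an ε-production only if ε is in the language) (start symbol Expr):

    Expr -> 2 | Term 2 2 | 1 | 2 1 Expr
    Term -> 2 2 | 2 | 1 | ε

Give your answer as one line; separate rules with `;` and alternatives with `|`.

Nullable set = {Term}.
ε ∉ L(G), so no ε-production is kept.
For each production, add variants omitting each subset of nullable occurrences: Expr → Term 2 2 gives Term 2 2 | 2 2.

Expr -> 2 | Term 2 2 | 2 2 | 1 | 2 1 Expr; Term -> 2 2 | 2 | 1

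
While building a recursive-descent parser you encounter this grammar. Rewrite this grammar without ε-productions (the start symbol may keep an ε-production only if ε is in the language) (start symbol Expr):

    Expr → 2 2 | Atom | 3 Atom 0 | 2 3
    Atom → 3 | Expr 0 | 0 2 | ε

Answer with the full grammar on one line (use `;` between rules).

Nullable nonterminals: {Atom, Expr}.
ε ∈ L(G) since Expr is nullable, so keep Expr → ε.
Expand every rule over subsets of its nullable positions: Expr → 3 Atom 0 gives 3 Atom 0 | 3 0. Atom → Expr 0 gives Expr 0 | 0.

Expr → 2 2 | Atom | 3 Atom 0 | 3 0 | 2 3 | ε; Atom → 3 | Expr 0 | 0 | 0 2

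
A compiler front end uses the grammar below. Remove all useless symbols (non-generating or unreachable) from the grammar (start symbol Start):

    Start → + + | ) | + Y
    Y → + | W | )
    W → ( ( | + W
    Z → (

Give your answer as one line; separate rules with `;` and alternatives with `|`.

Start → + + | ) | + Y; Y → + | W | ); W → ( ( | + W

Generating nonterminals: {Start, W, Y, Z}.
Reachable from Start after that: {Start, W, Y}.
Removed useless symbols: {Z} and every production mentioning them.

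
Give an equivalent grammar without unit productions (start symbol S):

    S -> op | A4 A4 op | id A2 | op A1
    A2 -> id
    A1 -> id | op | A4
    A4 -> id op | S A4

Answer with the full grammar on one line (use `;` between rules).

Unit pairs: A1 ⇒* {A4}.
For each unit pair (A, B), copy every non-unit production of B to A, then drop all unit productions.

S -> op | A4 A4 op | id A2 | op A1; A2 -> id; A1 -> id op | S A4 | id | op; A4 -> id op | S A4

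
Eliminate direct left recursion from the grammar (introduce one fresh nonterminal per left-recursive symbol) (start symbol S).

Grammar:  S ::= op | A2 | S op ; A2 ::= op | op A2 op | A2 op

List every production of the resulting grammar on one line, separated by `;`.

Directly left-recursive nonterminals: S, A2.
For S: α = {op}, β = {op, A2}. Rewrite as S → β S' and S' → α S' | ε.
For A2: α = {op}, β = {op, op A2 op}. Rewrite as A2 → β A2' and A2' → α A2' | ε.

S ::= op S' | A2 S'; A2 ::= op A2' | op A2 op A2'; S' ::= op S' | eps; A2' ::= op A2' | eps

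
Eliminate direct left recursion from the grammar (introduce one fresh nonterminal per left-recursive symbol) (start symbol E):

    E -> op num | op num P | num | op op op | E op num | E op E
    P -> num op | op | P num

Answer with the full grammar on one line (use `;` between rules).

Directly left-recursive nonterminals: E, P.
For E: α = {op num, op E}, β = {op num, op num P, num, op op op}. Rewrite as E → β E' and E' → α E' | ε.
For P: α = {num}, β = {num op, op}. Rewrite as P → β P' and P' → α P' | ε.

E -> op num E' | op num P E' | num E' | op op op E'; P -> num op P' | op P'; E' -> op num E' | op E E' | ε; P' -> num P' | ε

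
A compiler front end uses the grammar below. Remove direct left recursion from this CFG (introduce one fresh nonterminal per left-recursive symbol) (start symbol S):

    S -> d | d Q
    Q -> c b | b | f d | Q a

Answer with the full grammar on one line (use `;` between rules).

S -> d | d Q; Q -> c b Q' | b Q' | f d Q'; Q' -> a Q' | eps

Q is directly left-recursive.
For Q: α = {a}, β = {c b, b, f d}. Rewrite as Q → β Q' and Q' → α Q' | ε.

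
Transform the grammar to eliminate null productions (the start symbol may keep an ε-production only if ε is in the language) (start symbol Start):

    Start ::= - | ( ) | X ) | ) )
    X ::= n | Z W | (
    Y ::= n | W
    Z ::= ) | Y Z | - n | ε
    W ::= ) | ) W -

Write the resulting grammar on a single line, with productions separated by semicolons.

Start ::= - | ( ) | X ) | ) ); X ::= n | Z W | W | (; Y ::= n | W; Z ::= ) | Y Z | Y | - n; W ::= ) | ) W -

The nullable symbols are {Z}.
ε ∉ L(G), so no ε-production is kept.
Expand every rule over subsets of its nullable positions: X → Z W gives Z W | W. Z → Y Z gives Y Z | Y.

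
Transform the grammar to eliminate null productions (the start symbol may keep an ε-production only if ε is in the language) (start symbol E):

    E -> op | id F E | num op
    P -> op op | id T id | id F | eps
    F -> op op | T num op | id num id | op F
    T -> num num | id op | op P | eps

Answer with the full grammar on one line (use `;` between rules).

The nullable symbols are {P, T}.
ε ∉ L(G), so no ε-production is kept.
Add the nullable-subset variants: P → id T id gives id T id | id id. F → T num op gives T num op | num op. T → op P gives op P | op.

E -> op | id F E | num op; P -> op op | id T id | id id | id F; F -> op op | T num op | num op | id num id | op F; T -> num num | id op | op P | op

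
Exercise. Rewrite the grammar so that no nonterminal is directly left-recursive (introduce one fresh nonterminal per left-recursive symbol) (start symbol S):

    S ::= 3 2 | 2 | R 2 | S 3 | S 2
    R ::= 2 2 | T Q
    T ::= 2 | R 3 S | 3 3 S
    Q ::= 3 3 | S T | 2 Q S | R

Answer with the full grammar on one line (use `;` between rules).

S is directly left-recursive.
For S: α = {3, 2}, β = {3 2, 2, R 2}. Rewrite as S → β S' and S' → α S' | ε.

S ::= 3 2 S' | 2 S' | R 2 S'; R ::= 2 2 | T Q; T ::= 2 | R 3 S | 3 3 S; Q ::= 3 3 | S T | 2 Q S | R; S' ::= 3 S' | 2 S' | ε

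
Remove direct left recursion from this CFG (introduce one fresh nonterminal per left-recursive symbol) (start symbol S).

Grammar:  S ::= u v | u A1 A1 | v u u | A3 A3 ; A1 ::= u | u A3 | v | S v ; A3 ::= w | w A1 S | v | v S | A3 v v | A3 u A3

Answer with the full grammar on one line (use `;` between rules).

Left recursion appears on A3.
For A3: α = {v v, u A3}, β = {w, w A1 S, v, v S}. Rewrite as A3 → β A3' and A3' → α A3' | ε.

S ::= u v | u A1 A1 | v u u | A3 A3; A1 ::= u | u A3 | v | S v; A3 ::= w A3' | w A1 S A3' | v A3' | v S A3'; A3' ::= v v A3' | u A3 A3' | ε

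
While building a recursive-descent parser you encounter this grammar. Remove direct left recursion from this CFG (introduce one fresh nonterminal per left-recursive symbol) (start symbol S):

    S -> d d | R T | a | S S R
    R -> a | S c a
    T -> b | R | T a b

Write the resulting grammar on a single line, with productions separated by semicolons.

S -> d d S' | R T S' | a S'; R -> a | S c a; T -> b T' | R T'; S' -> S R S' | eps; T' -> a b T' | eps

S, T are directly left-recursive.
For S: α = {S R}, β = {d d, R T, a}. Rewrite as S → β S' and S' → α S' | ε.
For T: α = {a b}, β = {b, R}. Rewrite as T → β T' and T' → α T' | ε.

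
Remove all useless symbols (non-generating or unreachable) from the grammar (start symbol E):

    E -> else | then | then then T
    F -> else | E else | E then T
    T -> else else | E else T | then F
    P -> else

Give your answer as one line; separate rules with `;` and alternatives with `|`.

E -> else | then | then then T; F -> else | E else | E then T; T -> else else | E else T | then F

Generating nonterminals: {E, F, P, T}.
Reachable from E after that: {E, F, T}.
Removed useless symbols: {P} and every production mentioning them.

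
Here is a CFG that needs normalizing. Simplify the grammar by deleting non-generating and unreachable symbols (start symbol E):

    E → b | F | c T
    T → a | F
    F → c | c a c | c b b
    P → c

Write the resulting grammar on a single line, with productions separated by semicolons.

Generating nonterminals: {E, F, P, T}.
Reachable from E after that: {E, F, T}.
Removed useless symbols: {P} and every production mentioning them.

E → b | F | c T; T → a | F; F → c | c a c | c b b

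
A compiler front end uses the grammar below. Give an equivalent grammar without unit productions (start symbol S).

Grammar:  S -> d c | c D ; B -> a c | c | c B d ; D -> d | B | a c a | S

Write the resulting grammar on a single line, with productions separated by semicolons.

S -> d c | c D; B -> a c | c | c B d; D -> a c | c | c B d | d c | c D | d | a c a

Unit pairs: D ⇒* {B, S}.
For each unit pair (A, B), copy every non-unit production of B to A, then drop all unit productions.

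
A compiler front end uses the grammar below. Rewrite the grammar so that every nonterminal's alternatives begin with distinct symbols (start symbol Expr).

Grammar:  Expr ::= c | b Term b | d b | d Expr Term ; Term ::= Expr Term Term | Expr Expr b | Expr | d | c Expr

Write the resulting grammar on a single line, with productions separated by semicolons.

Expr ::= c | b Term b | d Expr1; Term ::= d | c Expr | Expr Term1; Expr1 ::= b | Expr Term; Term1 ::= Term Term | Expr b | ε

Expr has alternatives sharing prefix 'd': factor to Expr → d Expr1 with Expr1 → b | Expr Term.
Term has alternatives sharing prefix 'Expr': factor to Term → Expr Term1 with Term1 → Term Term | Expr b | ε.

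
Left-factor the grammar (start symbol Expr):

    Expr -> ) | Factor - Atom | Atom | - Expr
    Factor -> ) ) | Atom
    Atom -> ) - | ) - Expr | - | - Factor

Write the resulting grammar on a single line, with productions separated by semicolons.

Expr -> ) | Factor - Atom | Atom | - Expr; Factor -> ) ) | Atom; Atom -> ) - Atom1 | - Atom2; Atom1 -> ε | Expr; Atom2 -> ε | Factor

Atom has alternatives sharing prefix ') -': factor to Atom → ) - Atom1 with Atom1 → ε | Expr.
Atom has alternatives sharing prefix '-': factor to Atom → - Atom2 with Atom2 → ε | Factor.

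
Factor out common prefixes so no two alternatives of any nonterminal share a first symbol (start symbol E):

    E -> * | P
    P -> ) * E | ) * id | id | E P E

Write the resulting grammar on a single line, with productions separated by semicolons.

P has alternatives sharing prefix ') *': factor to P → ) * P' with P' → E | id.

E -> * | P; P -> id | E P E | ) * P'; P' -> E | id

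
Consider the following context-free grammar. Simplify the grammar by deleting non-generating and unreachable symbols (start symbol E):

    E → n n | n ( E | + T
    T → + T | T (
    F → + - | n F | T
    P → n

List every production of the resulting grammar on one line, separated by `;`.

Generating nonterminals: {E, F, P}.
Reachable from E after that: {E}.
Removed useless symbols: {F, P, T} and every production mentioning them.

E → n n | n ( E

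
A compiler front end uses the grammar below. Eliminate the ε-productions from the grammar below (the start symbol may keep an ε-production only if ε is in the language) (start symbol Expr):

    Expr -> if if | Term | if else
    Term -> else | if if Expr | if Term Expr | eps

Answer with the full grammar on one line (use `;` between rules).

Nullable set = {Expr, Term}.
ε ∈ L(G) since Expr is nullable, so keep Expr → ε.
For each production, add variants omitting each subset of nullable occurrences: Term → if if Expr gives if if Expr | if if. Term → if Term Expr gives if Term Expr | if Term | if Expr | if.

Expr -> if if | Term | if else | ε; Term -> else | if if Expr | if if | if Term Expr | if Term | if Expr | if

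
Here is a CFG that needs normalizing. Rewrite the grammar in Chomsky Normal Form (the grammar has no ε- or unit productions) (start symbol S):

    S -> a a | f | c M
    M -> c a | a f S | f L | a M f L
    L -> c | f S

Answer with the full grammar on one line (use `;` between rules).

Introduce a nonterminal for each terminal appearing in a rule of length ≥ 2: X1 → a, X2 → c, X3 → f.
Binarize each right-hand side of length ≥ 3 by chaining fresh nonterminals (Y1, Y2, …): affected rules were M → X1 X3 S; M → X1 M X3 L.

S -> X1 X1 | f | X2 M; M -> X2 X1 | X1 Y1 | X3 L | X1 Y2; L -> c | X3 S; X1 -> a; X2 -> c; X3 -> f; Y1 -> X3 S; Y2 -> M Y3; Y3 -> X3 L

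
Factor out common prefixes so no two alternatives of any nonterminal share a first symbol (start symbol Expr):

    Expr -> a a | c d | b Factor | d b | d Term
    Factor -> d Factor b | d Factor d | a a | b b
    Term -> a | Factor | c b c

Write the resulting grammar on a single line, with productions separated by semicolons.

Expr has alternatives sharing prefix 'd': factor to Expr → d Expr1 with Expr1 → b | Term.
Factor has alternatives sharing prefix 'd Factor': factor to Factor → d Factor Factor1 with Factor1 → b | d.

Expr -> a a | c d | b Factor | d Expr1; Factor -> a a | b b | d Factor Factor1; Term -> a | Factor | c b c; Expr1 -> b | Term; Factor1 -> b | d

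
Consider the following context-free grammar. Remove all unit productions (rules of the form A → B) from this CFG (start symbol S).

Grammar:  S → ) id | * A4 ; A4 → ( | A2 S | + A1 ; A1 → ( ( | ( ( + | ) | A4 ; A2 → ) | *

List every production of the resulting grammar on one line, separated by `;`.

Unit pairs: A1 ⇒* {A4}.
For each unit pair (A, B), copy every non-unit production of B to A, then drop all unit productions.

S → ) id | * A4; A4 → ( | A2 S | + A1; A1 → ( | A2 S | + A1 | ( ( | ( ( + | ); A2 → ) | *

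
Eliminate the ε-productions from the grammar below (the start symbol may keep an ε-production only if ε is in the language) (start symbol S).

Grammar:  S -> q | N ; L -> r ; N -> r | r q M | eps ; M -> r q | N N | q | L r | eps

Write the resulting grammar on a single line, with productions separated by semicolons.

Nullable set = {M, N, S}.
ε ∈ L(G) since S is nullable, so keep S → ε.
Add the nullable-subset variants: N → r q M gives r q M | r q. M → N N gives N N | N.

S -> q | N | ε; L -> r; N -> r | r q M | r q; M -> r q | N N | N | q | L r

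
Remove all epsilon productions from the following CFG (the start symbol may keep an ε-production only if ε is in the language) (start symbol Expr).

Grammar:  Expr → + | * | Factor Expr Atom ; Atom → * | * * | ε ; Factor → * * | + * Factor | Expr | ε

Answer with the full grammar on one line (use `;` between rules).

Nullable nonterminals: {Atom, Factor}.
ε ∉ L(G), so no ε-production is kept.
Add the nullable-subset variants: Expr → Factor Expr Atom gives Factor Expr Atom | Factor Expr | Expr Atom. Factor → + * Factor gives + * Factor | + *.

Expr → + | * | Factor Expr Atom | Factor Expr | Expr Atom; Atom → * | * *; Factor → * * | + * Factor | + * | Expr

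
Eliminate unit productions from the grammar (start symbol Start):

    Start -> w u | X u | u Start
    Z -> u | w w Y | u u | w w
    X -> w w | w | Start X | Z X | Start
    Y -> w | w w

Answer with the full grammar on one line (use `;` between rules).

Unit pairs: X ⇒* {Start}.
For each unit pair (A, B), copy every non-unit production of B to A, then drop all unit productions.

Start -> w u | X u | u Start; Z -> u | w w Y | u u | w w; X -> w u | X u | u Start | w w | w | Start X | Z X; Y -> w | w w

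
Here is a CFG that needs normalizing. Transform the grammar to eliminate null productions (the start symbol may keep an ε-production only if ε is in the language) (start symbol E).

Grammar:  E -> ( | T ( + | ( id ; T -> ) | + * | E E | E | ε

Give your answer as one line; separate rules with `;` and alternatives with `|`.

E -> ( | T ( + | ( + | ( id; T -> ) | + * | E E | E

Nullable nonterminals: {T}.
ε ∉ L(G), so no ε-production is kept.
Expand every rule over subsets of its nullable positions: E → T ( + gives T ( + | ( +.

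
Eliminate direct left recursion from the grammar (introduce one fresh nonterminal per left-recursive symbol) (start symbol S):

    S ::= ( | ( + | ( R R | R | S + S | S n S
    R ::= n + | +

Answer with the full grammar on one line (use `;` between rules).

S ::= ( S' | ( + S' | ( R R S' | R S'; R ::= n + | +; S' ::= + S S' | n S S' | ε

Directly left-recursive nonterminal: S.
For S: α = {+ S, n S}, β = {(, ( +, ( R R, R}. Rewrite as S → β S' and S' → α S' | ε.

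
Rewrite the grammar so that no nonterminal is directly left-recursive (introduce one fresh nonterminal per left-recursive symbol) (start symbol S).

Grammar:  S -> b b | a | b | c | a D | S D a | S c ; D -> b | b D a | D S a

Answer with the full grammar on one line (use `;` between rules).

S -> b b S' | a S' | b S' | c S' | a D S'; D -> b D' | b D a D'; S' -> D a S' | c S' | ε; D' -> S a D' | ε

S, D are directly left-recursive.
For S: α = {D a, c}, β = {b b, a, b, c, a D}. Rewrite as S → β S' and S' → α S' | ε.
For D: α = {S a}, β = {b, b D a}. Rewrite as D → β D' and D' → α D' | ε.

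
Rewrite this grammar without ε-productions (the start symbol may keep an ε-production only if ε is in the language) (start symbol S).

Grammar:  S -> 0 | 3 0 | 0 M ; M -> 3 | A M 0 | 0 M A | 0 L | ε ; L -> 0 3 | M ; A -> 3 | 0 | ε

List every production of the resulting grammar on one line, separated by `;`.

S -> 0 | 3 0 | 0 M; M -> 3 | A M 0 | A 0 | M 0 | 0 | 0 M A | 0 M | 0 A | 0 L; L -> 0 3 | M; A -> 3 | 0

Nullable set = {A, L, M}.
ε ∉ L(G), so no ε-production is kept.
For each production, add variants omitting each subset of nullable occurrences: M → A M 0 gives A M 0 | A 0 | M 0 | 0. M → 0 M A gives 0 M A | 0 M | 0 A.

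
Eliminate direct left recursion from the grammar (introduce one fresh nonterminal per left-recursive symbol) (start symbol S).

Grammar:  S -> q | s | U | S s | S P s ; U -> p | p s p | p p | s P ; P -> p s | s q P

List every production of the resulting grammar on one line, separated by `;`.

S -> q S' | s S' | U S'; U -> p | p s p | p p | s P; P -> p s | s q P; S' -> s S' | P s S' | ε

Left recursion appears on S.
For S: α = {s, P s}, β = {q, s, U}. Rewrite as S → β S' and S' → α S' | ε.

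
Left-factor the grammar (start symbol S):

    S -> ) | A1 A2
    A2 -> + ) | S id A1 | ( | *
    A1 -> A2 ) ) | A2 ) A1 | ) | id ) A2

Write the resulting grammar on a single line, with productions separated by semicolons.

S -> ) | A1 A2; A2 -> + ) | S id A1 | ( | *; A1 -> ) | id ) A2 | A2 ) A1'; A1' -> ) | A1

A1 has alternatives sharing prefix 'A2 )': factor to A1 → A2 ) A1' with A1' → ) | A1.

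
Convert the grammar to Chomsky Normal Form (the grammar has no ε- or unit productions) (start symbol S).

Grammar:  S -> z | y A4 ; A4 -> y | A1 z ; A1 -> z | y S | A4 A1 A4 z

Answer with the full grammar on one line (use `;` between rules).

Introduce a nonterminal for each terminal appearing in a rule of length ≥ 2: X1 → y, X2 → z.
Binarize each right-hand side of length ≥ 3 by chaining fresh nonterminals (Y1, Y2, …): affected rules were A1 → A4 A1 A4 X2.

S -> z | X1 A4; A4 -> y | A1 X2; A1 -> z | X1 S | A4 Y1; X1 -> y; X2 -> z; Y1 -> A1 Y2; Y2 -> A4 X2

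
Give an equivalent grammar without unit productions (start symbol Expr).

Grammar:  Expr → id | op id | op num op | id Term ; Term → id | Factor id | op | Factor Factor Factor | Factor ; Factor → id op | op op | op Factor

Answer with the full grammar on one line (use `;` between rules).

Expr → id | op id | op num op | id Term; Term → id | Factor id | op | Factor Factor Factor | id op | op op | op Factor; Factor → id op | op op | op Factor

Unit pairs: Term ⇒* {Factor}.
Replace each nonterminal's rules with the union of the non-unit rules of every nonterminal it unit-derives.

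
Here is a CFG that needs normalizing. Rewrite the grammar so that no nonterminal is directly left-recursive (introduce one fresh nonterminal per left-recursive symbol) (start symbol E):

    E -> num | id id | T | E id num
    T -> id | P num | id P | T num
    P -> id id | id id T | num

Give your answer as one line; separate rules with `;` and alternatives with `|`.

E, T are directly left-recursive.
For E: α = {id num}, β = {num, id id, T}. Rewrite as E → β E' and E' → α E' | ε.
For T: α = {num}, β = {id, P num, id P}. Rewrite as T → β T' and T' → α T' | ε.

E -> num E' | id id E' | T E'; T -> id T' | P num T' | id P T'; P -> id id | id id T | num; E' -> id num E' | ε; T' -> num T' | ε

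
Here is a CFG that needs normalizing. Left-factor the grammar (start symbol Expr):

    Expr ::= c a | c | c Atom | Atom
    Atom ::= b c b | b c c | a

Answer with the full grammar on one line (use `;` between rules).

Expr has alternatives sharing prefix 'c': factor to Expr → c Expr1 with Expr1 → a | ε | Atom.
Atom has alternatives sharing prefix 'b c': factor to Atom → b c Atom1 with Atom1 → b | c.

Expr ::= Atom | c Expr1; Atom ::= a | b c Atom1; Expr1 ::= a | ε | Atom; Atom1 ::= b | c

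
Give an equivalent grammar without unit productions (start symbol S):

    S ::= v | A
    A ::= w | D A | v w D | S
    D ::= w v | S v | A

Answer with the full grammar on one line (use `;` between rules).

S ::= v | w | D A | v w D; A ::= v | w | D A | v w D; D ::= v | w v | S v | w | D A | v w D

Unit pairs: A ⇒* {S}; D ⇒* {A, S}; S ⇒* {A}.
For every A with A ⇒* B via unit rules, add B's non-unit alternatives to A; then delete every rule of the form X → Y.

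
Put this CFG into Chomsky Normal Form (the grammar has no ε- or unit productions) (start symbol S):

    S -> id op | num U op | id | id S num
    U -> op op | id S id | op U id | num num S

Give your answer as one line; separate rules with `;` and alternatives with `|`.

S -> X1 X2 | X3 Y1 | id | X1 Y2; U -> X2 X2 | X1 Y3 | X2 Y4 | X3 Y5; X1 -> id; X2 -> op; X3 -> num; Y1 -> U X2; Y2 -> S X3; Y3 -> S X1; Y4 -> U X1; Y5 -> X3 S

Introduce a nonterminal for each terminal appearing in a rule of length ≥ 2: X1 → id, X2 → op, X3 → num.
Binarize each right-hand side of length ≥ 3 by chaining fresh nonterminals (Y1, Y2, …): affected rules were S → X3 U X2; S → X1 S X3; U → X1 S X1; U → X2 U X1.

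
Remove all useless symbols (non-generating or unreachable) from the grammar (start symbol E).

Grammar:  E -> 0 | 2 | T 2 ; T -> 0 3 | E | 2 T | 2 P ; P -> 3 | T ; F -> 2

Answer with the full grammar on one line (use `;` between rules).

E -> 0 | 2 | T 2; T -> 0 3 | E | 2 T | 2 P; P -> 3 | T

Generating nonterminals: {E, F, P, T}.
Reachable from E after that: {E, P, T}.
Removed useless symbols: {F} and every production mentioning them.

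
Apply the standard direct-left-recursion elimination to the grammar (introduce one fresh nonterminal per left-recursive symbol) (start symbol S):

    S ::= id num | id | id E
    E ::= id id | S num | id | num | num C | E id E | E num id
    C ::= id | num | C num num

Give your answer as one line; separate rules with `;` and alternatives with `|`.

Directly left-recursive nonterminals: E, C.
For E: α = {id E, num id}, β = {id id, S num, id, num, num C}. Rewrite as E → β E' and E' → α E' | ε.
For C: α = {num num}, β = {id, num}. Rewrite as C → β C' and C' → α C' | ε.

S ::= id num | id | id E; E ::= id id E' | S num E' | id E' | num E' | num C E'; C ::= id C' | num C'; E' ::= id E E' | num id E' | ε; C' ::= num num C' | ε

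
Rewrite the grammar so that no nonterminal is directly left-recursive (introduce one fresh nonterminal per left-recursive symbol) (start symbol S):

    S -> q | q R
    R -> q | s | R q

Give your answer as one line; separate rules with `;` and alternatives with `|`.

S -> q | q R; R -> q R' | s R'; R' -> q R' | ε

Directly left-recursive nonterminal: R.
For R: α = {q}, β = {q, s}. Rewrite as R → β R' and R' → α R' | ε.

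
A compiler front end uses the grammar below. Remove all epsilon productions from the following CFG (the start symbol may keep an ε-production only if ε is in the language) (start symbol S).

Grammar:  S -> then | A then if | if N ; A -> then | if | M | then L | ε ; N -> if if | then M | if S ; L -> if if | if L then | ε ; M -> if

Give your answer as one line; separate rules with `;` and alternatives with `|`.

The nullable symbols are {A, L}.
ε ∉ L(G), so no ε-production is kept.
For each production, add variants omitting each subset of nullable occurrences: S → A then if gives A then if | then if. L → if L then gives if L then | if then.

S -> then | A then if | then if | if N; A -> then | if | M | then L; N -> if if | then M | if S; L -> if if | if L then | if then; M -> if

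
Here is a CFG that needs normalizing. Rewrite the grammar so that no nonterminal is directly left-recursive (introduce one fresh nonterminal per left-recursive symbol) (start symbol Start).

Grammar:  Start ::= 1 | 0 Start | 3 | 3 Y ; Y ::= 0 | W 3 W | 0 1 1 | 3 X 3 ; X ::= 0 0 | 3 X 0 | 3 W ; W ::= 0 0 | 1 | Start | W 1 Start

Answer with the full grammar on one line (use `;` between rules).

Start ::= 1 | 0 Start | 3 | 3 Y; Y ::= 0 | W 3 W | 0 1 1 | 3 X 3; X ::= 0 0 | 3 X 0 | 3 W; W ::= 0 0 W1 | 1 W1 | Start W1; W1 ::= 1 Start W1 | ε

Left recursion appears on W.
For W: α = {1 Start}, β = {0 0, 1, Start}. Rewrite as W → β W1 and W1 → α W1 | ε.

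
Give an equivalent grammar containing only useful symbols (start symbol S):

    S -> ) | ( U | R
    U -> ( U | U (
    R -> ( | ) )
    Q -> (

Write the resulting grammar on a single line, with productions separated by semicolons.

S -> ) | R; R -> ( | ) )

Generating nonterminals: {Q, R, S}.
Reachable from S after that: {R, S}.
Removed useless symbols: {Q, U} and every production mentioning them.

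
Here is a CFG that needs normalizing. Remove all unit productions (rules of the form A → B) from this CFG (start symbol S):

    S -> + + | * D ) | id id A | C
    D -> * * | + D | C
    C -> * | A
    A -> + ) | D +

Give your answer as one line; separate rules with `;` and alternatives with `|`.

S -> * | + + | * D ) | id id A | + ) | D +; D -> * | * * | + D | + ) | D +; C -> * | + ) | D +; A -> + ) | D +

Unit pairs: C ⇒* {A}; D ⇒* {A, C}; S ⇒* {A, C}.
For each unit pair (A, B), copy every non-unit production of B to A, then drop all unit productions.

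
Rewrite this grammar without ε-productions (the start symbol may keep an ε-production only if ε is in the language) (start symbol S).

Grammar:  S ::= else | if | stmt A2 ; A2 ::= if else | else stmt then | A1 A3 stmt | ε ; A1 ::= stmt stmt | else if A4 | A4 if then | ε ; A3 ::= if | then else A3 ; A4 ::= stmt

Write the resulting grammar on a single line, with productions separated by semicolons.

S ::= else | if | stmt A2 | stmt; A2 ::= if else | else stmt then | A1 A3 stmt | A3 stmt; A1 ::= stmt stmt | else if A4 | A4 if then; A3 ::= if | then else A3; A4 ::= stmt

The nullable symbols are {A1, A2}.
ε ∉ L(G), so no ε-production is kept.
For each production, add variants omitting each subset of nullable occurrences: S → stmt A2 gives stmt A2 | stmt. A2 → A1 A3 stmt gives A1 A3 stmt | A3 stmt.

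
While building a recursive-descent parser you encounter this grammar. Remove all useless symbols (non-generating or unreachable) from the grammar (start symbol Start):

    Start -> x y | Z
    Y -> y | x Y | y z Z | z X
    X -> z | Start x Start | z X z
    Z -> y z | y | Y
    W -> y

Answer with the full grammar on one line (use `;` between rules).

Start -> x y | Z; Y -> y | x Y | y z Z | z X; X -> z | Start x Start | z X z; Z -> y z | y | Y

Generating nonterminals: {Start, W, X, Y, Z}.
Reachable from Start after that: {Start, X, Y, Z}.
Removed useless symbols: {W} and every production mentioning them.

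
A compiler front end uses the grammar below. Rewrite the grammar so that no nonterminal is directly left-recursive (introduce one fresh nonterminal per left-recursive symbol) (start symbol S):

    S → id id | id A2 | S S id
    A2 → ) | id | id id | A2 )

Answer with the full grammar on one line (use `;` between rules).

Directly left-recursive nonterminals: S, A2.
For S: α = {S id}, β = {id id, id A2}. Rewrite as S → β S' and S' → α S' | ε.
For A2: α = {)}, β = {), id, id id}. Rewrite as A2 → β A2' and A2' → α A2' | ε.

S → id id S' | id A2 S'; A2 → ) A2' | id A2' | id id A2'; S' → S id S' | epsilon; A2' → ) A2' | epsilon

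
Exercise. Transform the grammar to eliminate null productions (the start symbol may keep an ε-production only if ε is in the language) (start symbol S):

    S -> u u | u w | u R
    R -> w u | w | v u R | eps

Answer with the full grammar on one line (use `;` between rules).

S -> u u | u w | u R | u; R -> w u | w | v u R | v u

Nullable set = {R}.
ε ∉ L(G), so no ε-production is kept.
For each production, add variants omitting each subset of nullable occurrences: S → u R gives u R | u. R → v u R gives v u R | v u.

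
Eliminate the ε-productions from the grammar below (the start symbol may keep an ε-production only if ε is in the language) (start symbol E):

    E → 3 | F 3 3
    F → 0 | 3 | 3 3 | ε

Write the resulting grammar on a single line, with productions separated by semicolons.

The nullable symbols are {F}.
ε ∉ L(G), so no ε-production is kept.
Add the nullable-subset variants: E → F 3 3 gives F 3 3 | 3 3.

E → 3 | F 3 3 | 3 3; F → 0 | 3 | 3 3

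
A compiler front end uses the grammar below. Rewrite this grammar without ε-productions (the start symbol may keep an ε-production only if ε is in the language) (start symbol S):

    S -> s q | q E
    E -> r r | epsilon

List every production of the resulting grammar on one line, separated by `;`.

Nullable nonterminals: {E}.
ε ∉ L(G), so no ε-production is kept.
For each production, add variants omitting each subset of nullable occurrences: S → q E gives q E | q.

S -> s q | q E | q; E -> r r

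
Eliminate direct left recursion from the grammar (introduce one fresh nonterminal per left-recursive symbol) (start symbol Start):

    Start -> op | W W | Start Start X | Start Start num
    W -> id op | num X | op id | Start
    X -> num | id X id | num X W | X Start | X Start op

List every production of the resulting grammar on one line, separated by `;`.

Start -> op Start1 | W W Start1; W -> id op | num X | op id | Start; X -> num X1 | id X id X1 | num X W X1; Start1 -> Start X Start1 | Start num Start1 | ε; X1 -> Start X1 | Start op X1 | ε

Directly left-recursive nonterminals: Start, X.
For Start: α = {Start X, Start num}, β = {op, W W}. Rewrite as Start → β Start1 and Start1 → α Start1 | ε.
For X: α = {Start, Start op}, β = {num, id X id, num X W}. Rewrite as X → β X1 and X1 → α X1 | ε.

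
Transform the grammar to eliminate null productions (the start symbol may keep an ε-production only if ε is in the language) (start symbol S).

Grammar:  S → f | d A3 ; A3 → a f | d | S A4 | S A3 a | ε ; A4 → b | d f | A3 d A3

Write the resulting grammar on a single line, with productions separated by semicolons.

Nullable nonterminals: {A3}.
ε ∉ L(G), so no ε-production is kept.
Expand every rule over subsets of its nullable positions: S → d A3 gives d A3 | d. A3 → S A3 a gives S A3 a | S a. A4 → A3 d A3 gives A3 d A3 | A3 d | d A3 | d.

S → f | d A3 | d; A3 → a f | d | S A4 | S A3 a | S a; A4 → b | d f | A3 d A3 | A3 d | d A3 | d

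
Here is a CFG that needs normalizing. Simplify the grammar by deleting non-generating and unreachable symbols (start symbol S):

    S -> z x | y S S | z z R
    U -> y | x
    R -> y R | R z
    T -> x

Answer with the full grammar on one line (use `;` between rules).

Generating nonterminals: {S, T, U}.
Reachable from S after that: {S}.
Removed useless symbols: {R, T, U} and every production mentioning them.

S -> z x | y S S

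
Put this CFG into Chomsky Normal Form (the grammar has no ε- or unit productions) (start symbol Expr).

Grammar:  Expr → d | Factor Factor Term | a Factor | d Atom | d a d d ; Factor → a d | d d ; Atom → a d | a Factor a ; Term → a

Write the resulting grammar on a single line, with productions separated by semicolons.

Introduce a nonterminal for each terminal appearing in a rule of length ≥ 2: X1 → a, X2 → d.
Binarize each right-hand side of length ≥ 3 by chaining fresh nonterminals (Y1, Y2, …): affected rules were Expr → Factor Factor Term; Expr → X2 X1 X2 X2; Atom → X1 Factor X1.

Expr → d | Factor Y1 | X1 Factor | X2 Atom | X2 Y2; Factor → X1 X2 | X2 X2; Atom → X1 X2 | X1 Y4; Term → a; X1 → a; X2 → d; Y1 → Factor Term; Y2 → X1 Y3; Y3 → X2 X2; Y4 → Factor X1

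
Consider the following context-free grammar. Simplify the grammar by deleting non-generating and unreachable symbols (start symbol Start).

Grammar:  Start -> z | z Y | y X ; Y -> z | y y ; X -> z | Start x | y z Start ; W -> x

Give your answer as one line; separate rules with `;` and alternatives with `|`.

Start -> z | z Y | y X; Y -> z | y y; X -> z | Start x | y z Start

Generating nonterminals: {Start, W, X, Y}.
Reachable from Start after that: {Start, X, Y}.
Removed useless symbols: {W} and every production mentioning them.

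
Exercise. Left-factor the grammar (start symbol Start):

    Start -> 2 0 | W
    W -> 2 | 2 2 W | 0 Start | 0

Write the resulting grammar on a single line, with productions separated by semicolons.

W has alternatives sharing prefix '2': factor to W → 2 W1 with W1 → ε | 2 W.
W has alternatives sharing prefix '0': factor to W → 0 W2 with W2 → Start | ε.

Start -> 2 0 | W; W -> 2 W1 | 0 W2; W1 -> ε | 2 W; W2 -> Start | ε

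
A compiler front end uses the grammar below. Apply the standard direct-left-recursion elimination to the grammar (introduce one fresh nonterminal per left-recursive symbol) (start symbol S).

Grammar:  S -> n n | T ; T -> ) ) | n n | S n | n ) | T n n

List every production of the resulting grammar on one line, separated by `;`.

T is directly left-recursive.
For T: α = {n n}, β = {) ), n n, S n, n )}. Rewrite as T → β T' and T' → α T' | ε.

S -> n n | T; T -> ) ) T' | n n T' | S n T' | n ) T'; T' -> n n T' | ε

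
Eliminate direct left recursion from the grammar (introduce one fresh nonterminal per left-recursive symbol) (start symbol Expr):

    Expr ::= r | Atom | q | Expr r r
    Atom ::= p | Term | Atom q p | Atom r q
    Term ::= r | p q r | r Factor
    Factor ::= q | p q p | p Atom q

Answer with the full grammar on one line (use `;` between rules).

Directly left-recursive nonterminals: Expr, Atom.
For Expr: α = {r r}, β = {r, Atom, q}. Rewrite as Expr → β Expr1 and Expr1 → α Expr1 | ε.
For Atom: α = {q p, r q}, β = {p, Term}. Rewrite as Atom → β Atom1 and Atom1 → α Atom1 | ε.

Expr ::= r Expr1 | Atom Expr1 | q Expr1; Atom ::= p Atom1 | Term Atom1; Term ::= r | p q r | r Factor; Factor ::= q | p q p | p Atom q; Expr1 ::= r r Expr1 | ε; Atom1 ::= q p Atom1 | r q Atom1 | ε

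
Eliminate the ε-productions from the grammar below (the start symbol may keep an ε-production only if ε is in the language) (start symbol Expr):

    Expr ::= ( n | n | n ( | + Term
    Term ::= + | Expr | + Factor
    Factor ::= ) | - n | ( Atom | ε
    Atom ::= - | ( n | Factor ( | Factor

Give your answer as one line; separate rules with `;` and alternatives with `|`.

Nullable nonterminals: {Atom, Factor}.
ε ∉ L(G), so no ε-production is kept.
For each production, add variants omitting each subset of nullable occurrences: Factor → ( Atom gives ( Atom | (. Atom → Factor ( gives Factor ( | (.

Expr ::= ( n | n | n ( | + Term; Term ::= + | Expr | + Factor; Factor ::= ) | - n | ( Atom | (; Atom ::= - | ( n | Factor ( | ( | Factor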